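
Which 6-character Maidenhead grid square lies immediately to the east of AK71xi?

AK81ai

Longitude subsquare x = 23; +1 → 24, wraps to 0 = a, carry into square.
Longitude square 7; +1 → 8.
The latitude characters are unchanged.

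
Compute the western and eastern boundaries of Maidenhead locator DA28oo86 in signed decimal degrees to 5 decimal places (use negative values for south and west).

-114.76667, -114.75833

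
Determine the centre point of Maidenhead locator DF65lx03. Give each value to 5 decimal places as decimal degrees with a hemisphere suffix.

34.02708° S, 107.07917° W

Field D=3, F=5: +3·20° lon, +5·10° lat → SW at lon -120°, lat -40°.
Square 6, 5: +6·2° lon, +5·1° lat → SW at lon -108°, lat -35°.
Subsquare l=11, x=23: +11·0.0833333° lon, +23·0.0416667° lat → SW at lon -107.083°, lat -34.0417°.
Extended square 0, 3: +0·0.00833333° lon, +3·0.00416667° lat → SW at lon -107.083°, lat -34.0292°.
Cell spans 0.00833333° lon × 0.00416667° lat. Centre is SW corner plus half of each.
latitude 34.02708° S, longitude 107.07917° W.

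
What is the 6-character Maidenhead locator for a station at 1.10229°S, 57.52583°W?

Offset from 180°W / 90°S: lon 122.4742°, lat 88.8977°.
Field: 122.4742/20 → 6 → G, 88.8977/10 → 8 → I; chars GI.
Square: 2.4742/2 → 1, 8.8977/1 → 8; chars 18.
Subsquare: 0.4742/0.0833333 → 5 → f, 0.8977/0.0416667 → 21 → v; chars fv.

GI18fv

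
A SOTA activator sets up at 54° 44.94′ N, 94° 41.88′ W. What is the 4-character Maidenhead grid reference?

EO24

Add 180° to longitude and 90° to latitude: 85.30, 144.75.
Field: lon ⌊85.30/20⌋ = 4 → E; lat ⌊144.75/10⌋ = 14 → O.
Square: lon ⌊5.30/2⌋ = 2; lat ⌊4.75/1⌋ = 4.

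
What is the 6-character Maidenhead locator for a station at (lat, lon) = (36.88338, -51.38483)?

Offset from 180°W / 90°S: lon 128.6152°, lat 126.8834°.
Field: 128.6152/20 → 6 → G, 126.8834/10 → 12 → M; chars GM.
Square: 8.6152/2 → 4, 6.8834/1 → 6; chars 46.
Subsquare: 0.6152/0.0833333 → 7 → h, 0.8834/0.0416667 → 21 → v; chars hv.

GM46hv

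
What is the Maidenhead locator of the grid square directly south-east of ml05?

Longitude square 0; +1 → 1.
Latitude square 5; −1 → 4.

ML14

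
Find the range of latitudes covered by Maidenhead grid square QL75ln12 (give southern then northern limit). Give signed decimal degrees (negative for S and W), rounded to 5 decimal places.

25.55000, 25.55417

Field Q=16, L=11: +16·20° lon, +11·10° lat → SW at lon 140°, lat 20°.
Square 7, 5: +7·2° lon, +5·1° lat → SW at lon 154°, lat 25°.
Subsquare l=11, n=13: +11·0.0833333° lon, +13·0.0416667° lat → SW at lon 154.917°, lat 25.5417°.
Extended square 1, 2: +1·0.00833333° lon, +2·0.00416667° lat → SW at lon 154.925°, lat 25.55°.
Cell spans 0.00833333° lon × 0.00416667° lat.
south 25.55000, north 25.55417.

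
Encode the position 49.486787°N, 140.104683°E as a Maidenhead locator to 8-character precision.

QN09bl26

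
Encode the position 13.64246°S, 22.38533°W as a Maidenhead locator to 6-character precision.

Add 180° to longitude and 90° to latitude: 157.6147, 76.3575.
Field: lon ⌊157.6147/20⌋ = 7 → H; lat ⌊76.3575/10⌋ = 7 → H.
Square: lon ⌊17.6147/2⌋ = 8; lat ⌊6.3575/1⌋ = 6.
Subsquare: lon ⌊1.6147/0.0833333⌋ = 19 → t; lat ⌊0.3575/0.0416667⌋ = 8 → i.

HH86ti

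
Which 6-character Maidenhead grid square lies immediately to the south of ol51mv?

Latitude subsquare v = 21; −1 → 20 = u.
The longitude characters are unchanged.

OL51mu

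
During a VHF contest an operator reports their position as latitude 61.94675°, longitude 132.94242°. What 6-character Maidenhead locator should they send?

PP61lw

Shift to the Maidenhead origin (180°W, 90°S): lon 312.9424, lat 151.9468.
Field (20°×10°, letters A–R): 312.9424/20 → 15 → P, 151.9468/10 → 15 → P; chars PP.
Square (2°×1°, digits 0–9): 12.9424/2 → 6, 1.9468/1 → 1; chars 61.
Subsquare (5′×2.5′, letters a–x): 0.9424/0.0833333 → 11 → l, 0.9468/0.0416667 → 22 → w; chars lw.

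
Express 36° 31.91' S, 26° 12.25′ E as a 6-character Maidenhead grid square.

Offset from 180°W / 90°S: lon 206.2042°, lat 53.4682°.
Field: lon ⌊206.2042/20⌋ = 10 → K; lat ⌊53.4682/10⌋ = 5 → F.
Square: lon ⌊6.2042/2⌋ = 3; lat ⌊3.4682/1⌋ = 3.
Subsquare: lon ⌊0.2042/0.0833333⌋ = 2 → c; lat ⌊0.4682/0.0416667⌋ = 11 → l.

KF33cl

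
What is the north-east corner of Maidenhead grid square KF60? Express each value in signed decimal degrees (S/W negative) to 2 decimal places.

Field K=10, F=5: +10·20° lon, +5·10° lat → SW at lon 20°, lat -40°.
Square 6, 0: +6·2° lon, +0·1° lat → SW at lon 32°, lat -40°.
Cell spans 2° lon × 1° lat. NE corner is SW corner plus one full cell.
latitude -39.00, longitude 34.00.

-39.00, 34.00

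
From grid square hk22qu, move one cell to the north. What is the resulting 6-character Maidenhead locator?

HK22qv

Latitude subsquare u = 20; +1 → 21 = v.
The longitude characters are unchanged.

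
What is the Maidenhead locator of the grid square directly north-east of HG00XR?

Longitude subsquare x = 23; +1 → 24, wraps to 0 = a, carry into square.
Longitude square 0; +1 → 1.
Latitude subsquare r = 17; +1 → 18 = s.

HG10as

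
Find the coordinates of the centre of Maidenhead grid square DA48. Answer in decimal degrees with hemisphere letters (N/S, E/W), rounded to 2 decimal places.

81.50° S, 111.00° W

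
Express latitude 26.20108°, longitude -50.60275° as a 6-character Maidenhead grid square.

GL46qe

Offset from 180°W / 90°S: lon 129.3972°, lat 116.2011°.
Field (20°×10°, letters A–R): lon ⌊129.3972/20⌋ = 6 → G; lat ⌊116.2011/10⌋ = 11 → L.
Square (2°×1°, digits 0–9): lon ⌊9.3972/2⌋ = 4; lat ⌊6.2011/1⌋ = 6.
Subsquare (5′×2.5′, letters a–x): lon ⌊1.3972/0.0833333⌋ = 16 → q; lat ⌊0.2011/0.0416667⌋ = 4 → e.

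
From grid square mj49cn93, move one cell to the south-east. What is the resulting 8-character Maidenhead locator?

MJ49dn02

Longitude extended square 9; +1 → 10, wraps to 0, carry into subsquare.
Longitude subsquare c = 2; +1 → 3 = d.
Latitude extended square 3; −1 → 2.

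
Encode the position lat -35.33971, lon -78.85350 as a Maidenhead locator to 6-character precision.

FF04np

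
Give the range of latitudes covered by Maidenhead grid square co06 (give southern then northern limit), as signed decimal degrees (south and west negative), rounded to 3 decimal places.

56.000, 57.000

Field C=2, O=14: +2·20° lon, +14·10° lat → SW at lon -140°, lat 50°.
Square 0, 6: +0·2° lon, +6·1° lat → SW at lon -140°, lat 56°.
Cell spans 2° lon × 1° lat.
south 56.000, north 57.000.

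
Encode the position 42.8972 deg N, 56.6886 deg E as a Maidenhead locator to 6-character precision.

LN82iv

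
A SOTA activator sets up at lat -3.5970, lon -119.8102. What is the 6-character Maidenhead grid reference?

Shift to the Maidenhead origin (180°W, 90°S): lon 60.1898, lat 86.4030.
Field: lon ⌊60.1898/20⌋ = 3 → D; lat ⌊86.4030/10⌋ = 8 → I.
Square: lon ⌊0.1898/2⌋ = 0; lat ⌊6.4030/1⌋ = 6.
Subsquare: lon ⌊0.1898/0.0833333⌋ = 2 → c; lat ⌊0.4030/0.0416667⌋ = 9 → j.

DI06cj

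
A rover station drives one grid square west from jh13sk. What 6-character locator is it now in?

JH13rk

Longitude subsquare s = 18; −1 → 17 = r.
The latitude characters are unchanged.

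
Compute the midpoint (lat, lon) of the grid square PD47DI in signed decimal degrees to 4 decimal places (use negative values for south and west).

Field P=15, D=3: +15·20° lon, +3·10° lat → SW at lon 120°, lat -60°.
Square 4, 7: +4·2° lon, +7·1° lat → SW at lon 128°, lat -53°.
Subsquare d=3, i=8: +3·0.0833333° lon, +8·0.0416667° lat → SW at lon 128.25°, lat -52.6667°.
Cell spans 0.0833333° lon × 0.0416667° lat. Centre is SW corner plus half of each.
latitude -52.6458, longitude 128.2917.

-52.6458, 128.2917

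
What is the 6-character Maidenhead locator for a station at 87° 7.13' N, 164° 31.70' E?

RR27gc

Add 180° to longitude and 90° to latitude: 344.5283, 177.1188.
Field: 344.5283/20 → 17 → R, 177.1188/10 → 17 → R; chars RR.
Square: 4.5283/2 → 2, 7.1188/1 → 7; chars 27.
Subsquare: 0.5283/0.0833333 → 6 → g, 0.1188/0.0416667 → 2 → c; chars gc.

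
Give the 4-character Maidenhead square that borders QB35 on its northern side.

Latitude square 5; +1 → 6.
The longitude characters are unchanged.

QB36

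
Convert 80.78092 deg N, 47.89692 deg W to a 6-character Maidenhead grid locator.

GR60bs

Offset from 180°W / 90°S: lon 132.1031°, lat 170.7809°.
Field (20°×10°, letters A–R): lon ⌊132.1031/20⌋ = 6 → G; lat ⌊170.7809/10⌋ = 17 → R.
Square (2°×1°, digits 0–9): lon ⌊12.1031/2⌋ = 6; lat ⌊0.7809/1⌋ = 0.
Subsquare (5′×2.5′, letters a–x): lon ⌊0.1031/0.0833333⌋ = 1 → b; lat ⌊0.7809/0.0416667⌋ = 18 → s.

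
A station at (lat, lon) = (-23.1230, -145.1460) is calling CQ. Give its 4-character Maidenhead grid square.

BG76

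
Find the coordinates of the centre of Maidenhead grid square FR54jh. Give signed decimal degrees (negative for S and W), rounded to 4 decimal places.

84.3125, -69.2083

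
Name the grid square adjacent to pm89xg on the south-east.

Longitude subsquare x = 23; +1 → 24, wraps to 0 = a, carry into square.
Longitude square 8; +1 → 9.
Latitude subsquare g = 6; −1 → 5 = f.

PM99af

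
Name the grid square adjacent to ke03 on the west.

JE93

Longitude square 0; −1 → -1, wraps to 9, carry into field.
Longitude field K = 10; −1 → 9 = J.
The latitude characters are unchanged.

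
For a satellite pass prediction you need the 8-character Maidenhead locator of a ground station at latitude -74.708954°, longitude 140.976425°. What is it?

QB05lg79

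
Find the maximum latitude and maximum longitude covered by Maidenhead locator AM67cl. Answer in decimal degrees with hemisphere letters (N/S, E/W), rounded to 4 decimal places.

Field A=0, M=12: +0·20° lon, +12·10° lat → SW at lon -180°, lat 30°.
Square 6, 7: +6·2° lon, +7·1° lat → SW at lon -168°, lat 37°.
Subsquare c=2, l=11: +2·0.0833333° lon, +11·0.0416667° lat → SW at lon -167.833°, lat 37.4583°.
Cell spans 0.0833333° lon × 0.0416667° lat. NE corner is SW corner plus one full cell.
latitude 37.5000° N, longitude 167.7500° W.

37.5000° N, 167.7500° W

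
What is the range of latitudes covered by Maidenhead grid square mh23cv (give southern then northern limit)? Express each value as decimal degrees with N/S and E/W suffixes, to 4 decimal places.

16.1250° S, 16.0833° S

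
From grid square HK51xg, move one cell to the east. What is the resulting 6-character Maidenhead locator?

HK61ag

Longitude subsquare x = 23; +1 → 24, wraps to 0 = a, carry into square.
Longitude square 5; +1 → 6.
The latitude characters are unchanged.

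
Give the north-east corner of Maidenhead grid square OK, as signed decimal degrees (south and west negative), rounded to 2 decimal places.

20.00, 120.00

Field O=14, K=10: +14·20° lon, +10·10° lat → SW at lon 100°, lat 10°.
Cell spans 20° lon × 10° lat. NE corner is SW corner plus one full cell.
latitude 20.00, longitude 120.00.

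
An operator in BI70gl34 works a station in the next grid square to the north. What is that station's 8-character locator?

BI70gl35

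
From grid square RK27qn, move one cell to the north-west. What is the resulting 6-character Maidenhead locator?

Longitude subsquare q = 16; −1 → 15 = p.
Latitude subsquare n = 13; +1 → 14 = o.

RK27po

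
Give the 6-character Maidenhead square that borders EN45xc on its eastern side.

EN55ac

Longitude subsquare x = 23; +1 → 24, wraps to 0 = a, carry into square.
Longitude square 4; +1 → 5.
The latitude characters are unchanged.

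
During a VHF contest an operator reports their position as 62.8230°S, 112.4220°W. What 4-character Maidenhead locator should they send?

DC37

Offset from 180°W / 90°S: lon 67.58°, lat 27.18°.
Field: 67.58/20 → 3 → D, 27.18/10 → 2 → C; chars DC.
Square: 7.58/2 → 3, 7.18/1 → 7; chars 37.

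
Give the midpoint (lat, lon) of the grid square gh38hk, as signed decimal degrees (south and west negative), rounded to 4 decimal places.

Field G=6, H=7: +6·20° lon, +7·10° lat → SW at lon -60°, lat -20°.
Square 3, 8: +3·2° lon, +8·1° lat → SW at lon -54°, lat -12°.
Subsquare h=7, k=10: +7·0.0833333° lon, +10·0.0416667° lat → SW at lon -53.4167°, lat -11.5833°.
Cell spans 0.0833333° lon × 0.0416667° lat. Centre is SW corner plus half of each.
latitude -11.5625, longitude -53.3750.

-11.5625, -53.3750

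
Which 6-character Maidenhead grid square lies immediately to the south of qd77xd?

Latitude subsquare d = 3; −1 → 2 = c.
The longitude characters are unchanged.

QD77xc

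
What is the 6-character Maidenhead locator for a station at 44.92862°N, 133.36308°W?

Shift to the Maidenhead origin (180°W, 90°S): lon 46.6369, lat 134.9286.
Field: lon ⌊46.6369/20⌋ = 2 → C; lat ⌊134.9286/10⌋ = 13 → N.
Square: lon ⌊6.6369/2⌋ = 3; lat ⌊4.9286/1⌋ = 4.
Subsquare: lon ⌊0.6369/0.0833333⌋ = 7 → h; lat ⌊0.9286/0.0416667⌋ = 22 → w.

CN34hw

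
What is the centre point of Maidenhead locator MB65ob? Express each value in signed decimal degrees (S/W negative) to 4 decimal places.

-74.9375, 73.2083

Field M=12, B=1: +12·20° lon, +1·10° lat → SW at lon 60°, lat -80°.
Square 6, 5: +6·2° lon, +5·1° lat → SW at lon 72°, lat -75°.
Subsquare o=14, b=1: +14·0.0833333° lon, +1·0.0416667° lat → SW at lon 73.1667°, lat -74.9583°.
Cell spans 0.0833333° lon × 0.0416667° lat. Centre is SW corner plus half of each.
latitude -74.9375, longitude 73.2083.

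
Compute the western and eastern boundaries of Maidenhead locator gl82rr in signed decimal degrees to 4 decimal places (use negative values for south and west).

-42.5833, -42.5000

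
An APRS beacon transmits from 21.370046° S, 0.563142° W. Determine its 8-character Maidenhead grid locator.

IG98rp21

Add 180° to longitude and 90° to latitude: 179.43686, 68.62995.
Field: lon ⌊179.43686/20⌋ = 8 → I; lat ⌊68.62995/10⌋ = 6 → G.
Square: lon ⌊19.43686/2⌋ = 9; lat ⌊8.62995/1⌋ = 8.
Subsquare: lon ⌊1.43686/0.0833333⌋ = 17 → r; lat ⌊0.62995/0.0416667⌋ = 15 → p.
Extended square: lon ⌊0.02019/0.00833333⌋ = 2; lat ⌊0.00495/0.00416667⌋ = 1.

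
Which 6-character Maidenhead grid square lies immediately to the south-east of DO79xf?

Longitude subsquare x = 23; +1 → 24, wraps to 0 = a, carry into square.
Longitude square 7; +1 → 8.
Latitude subsquare f = 5; −1 → 4 = e.

DO89ae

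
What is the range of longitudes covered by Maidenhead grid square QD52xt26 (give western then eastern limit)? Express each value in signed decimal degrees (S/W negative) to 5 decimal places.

Field Q=16, D=3: +16·20° lon, +3·10° lat → SW at lon 140°, lat -60°.
Square 5, 2: +5·2° lon, +2·1° lat → SW at lon 150°, lat -58°.
Subsquare x=23, t=19: +23·0.0833333° lon, +19·0.0416667° lat → SW at lon 151.917°, lat -57.2083°.
Extended square 2, 6: +2·0.00833333° lon, +6·0.00416667° lat → SW at lon 151.933°, lat -57.1833°.
Cell spans 0.00833333° lon × 0.00416667° lat.
west 151.93333, east 151.94167.

151.93333, 151.94167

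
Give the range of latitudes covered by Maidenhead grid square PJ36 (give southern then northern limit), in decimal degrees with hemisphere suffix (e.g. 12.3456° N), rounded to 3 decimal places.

6.000° N, 7.000° N

Field P=15, J=9: +15·20° lon, +9·10° lat → SW at lon 120°, lat 0°.
Square 3, 6: +3·2° lon, +6·1° lat → SW at lon 126°, lat 6°.
Cell spans 2° lon × 1° lat.
south 6.000° N, north 7.000° N.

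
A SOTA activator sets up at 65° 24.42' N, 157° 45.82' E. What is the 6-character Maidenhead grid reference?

Add 180° to longitude and 90° to latitude: 337.7637, 155.4070.
Field: lon ⌊337.7637/20⌋ = 16 → Q; lat ⌊155.4070/10⌋ = 15 → P.
Square: lon ⌊17.7637/2⌋ = 8; lat ⌊5.4070/1⌋ = 5.
Subsquare: lon ⌊1.7637/0.0833333⌋ = 21 → v; lat ⌊0.4070/0.0416667⌋ = 9 → j.

QP85vj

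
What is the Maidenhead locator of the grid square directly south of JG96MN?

JG96mm

Latitude subsquare n = 13; −1 → 12 = m.
The longitude characters are unchanged.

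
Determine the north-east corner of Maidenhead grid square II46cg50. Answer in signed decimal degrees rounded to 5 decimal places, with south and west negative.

-3.74583, -11.78333

Field I=8, I=8: +8·20° lon, +8·10° lat → SW at lon -20°, lat -10°.
Square 4, 6: +4·2° lon, +6·1° lat → SW at lon -12°, lat -4°.
Subsquare c=2, g=6: +2·0.0833333° lon, +6·0.0416667° lat → SW at lon -11.8333°, lat -3.75°.
Extended square 5, 0: +5·0.00833333° lon, +0·0.00416667° lat → SW at lon -11.7917°, lat -3.75°.
Cell spans 0.00833333° lon × 0.00416667° lat. NE corner is SW corner plus one full cell.
latitude -3.74583, longitude -11.78333.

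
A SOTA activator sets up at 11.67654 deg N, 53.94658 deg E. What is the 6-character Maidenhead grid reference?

LK61xq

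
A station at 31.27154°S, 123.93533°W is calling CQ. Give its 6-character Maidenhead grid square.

Offset from 180°W / 90°S: lon 56.0647°, lat 58.7285°.
Field (20°×10°, letters A–R): 56.0647/20 → 2 → C, 58.7285/10 → 5 → F; chars CF.
Square (2°×1°, digits 0–9): 16.0647/2 → 8, 8.7285/1 → 8; chars 88.
Subsquare (5′×2.5′, letters a–x): 0.0647/0.0833333 → 0 → a, 0.7285/0.0416667 → 17 → r; chars ar.

CF88ar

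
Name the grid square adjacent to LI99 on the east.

MI09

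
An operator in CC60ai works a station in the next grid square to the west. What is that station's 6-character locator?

CC50xi

Longitude subsquare a = 0; −1 → -1, wraps to 23 = x, carry into square.
Longitude square 6; −1 → 5.
The latitude characters are unchanged.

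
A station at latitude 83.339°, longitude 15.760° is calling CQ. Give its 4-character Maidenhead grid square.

Shift to the Maidenhead origin (180°W, 90°S): lon 195.76, lat 173.34.
Field: 195.76/20 → 9 → J, 173.34/10 → 17 → R; chars JR.
Square: 15.76/2 → 7, 3.34/1 → 3; chars 73.

JR73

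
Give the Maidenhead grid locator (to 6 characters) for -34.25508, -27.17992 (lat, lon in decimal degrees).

HF65jr

Add 180° to longitude and 90° to latitude: 152.8201, 55.7449.
Field: 152.8201/20 → 7 → H, 55.7449/10 → 5 → F; chars HF.
Square: 12.8201/2 → 6, 5.7449/1 → 5; chars 65.
Subsquare: 0.8201/0.0833333 → 9 → j, 0.7449/0.0416667 → 17 → r; chars jr.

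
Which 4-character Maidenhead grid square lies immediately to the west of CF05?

BF95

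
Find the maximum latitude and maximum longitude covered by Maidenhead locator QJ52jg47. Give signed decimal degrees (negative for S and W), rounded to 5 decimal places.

Field Q=16, J=9: +16·20° lon, +9·10° lat → SW at lon 140°, lat 0°.
Square 5, 2: +5·2° lon, +2·1° lat → SW at lon 150°, lat 2°.
Subsquare j=9, g=6: +9·0.0833333° lon, +6·0.0416667° lat → SW at lon 150.75°, lat 2.25°.
Extended square 4, 7: +4·0.00833333° lon, +7·0.00416667° lat → SW at lon 150.783°, lat 2.27917°.
Cell spans 0.00833333° lon × 0.00416667° lat. NE corner is SW corner plus one full cell.
latitude 2.28333, longitude 150.79167.

2.28333, 150.79167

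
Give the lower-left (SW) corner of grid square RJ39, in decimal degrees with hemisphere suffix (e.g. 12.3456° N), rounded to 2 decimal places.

9.00° N, 166.00° E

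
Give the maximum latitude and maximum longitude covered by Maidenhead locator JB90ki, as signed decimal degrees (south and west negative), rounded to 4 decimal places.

-79.6250, 18.9167

Field J=9, B=1: +9·20° lon, +1·10° lat → SW at lon 0°, lat -80°.
Square 9, 0: +9·2° lon, +0·1° lat → SW at lon 18°, lat -80°.
Subsquare k=10, i=8: +10·0.0833333° lon, +8·0.0416667° lat → SW at lon 18.8333°, lat -79.6667°.
Cell spans 0.0833333° lon × 0.0416667° lat. NE corner is SW corner plus one full cell.
latitude -79.6250, longitude 18.9167.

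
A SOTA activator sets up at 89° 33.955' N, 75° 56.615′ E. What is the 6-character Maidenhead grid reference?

MR79xn

Offset from 180°W / 90°S: lon 255.9436°, lat 179.5659°.
Field (20°×10°, letters A–R): lon ⌊255.9436/20⌋ = 12 → M; lat ⌊179.5659/10⌋ = 17 → R.
Square (2°×1°, digits 0–9): lon ⌊15.9436/2⌋ = 7; lat ⌊9.5659/1⌋ = 9.
Subsquare (5′×2.5′, letters a–x): lon ⌊1.9436/0.0833333⌋ = 23 → x; lat ⌊0.5659/0.0416667⌋ = 13 → n.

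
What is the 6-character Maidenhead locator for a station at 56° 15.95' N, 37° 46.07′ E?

Add 180° to longitude and 90° to latitude: 217.7678, 146.2658.
Field (20°×10°, letters A–R): 217.7678/20 → 10 → K, 146.2658/10 → 14 → O; chars KO.
Square (2°×1°, digits 0–9): 17.7678/2 → 8, 6.2658/1 → 6; chars 86.
Subsquare (5′×2.5′, letters a–x): 1.7678/0.0833333 → 21 → v, 0.2658/0.0416667 → 6 → g; chars vg.

KO86vg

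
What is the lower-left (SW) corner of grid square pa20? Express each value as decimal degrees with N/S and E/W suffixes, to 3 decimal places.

Field P=15, A=0: +15·20° lon, +0·10° lat → SW at lon 120°, lat -90°.
Square 2, 0: +2·2° lon, +0·1° lat → SW at lon 124°, lat -90°.
latitude 90.000° S, longitude 124.000° E.

90.000° S, 124.000° E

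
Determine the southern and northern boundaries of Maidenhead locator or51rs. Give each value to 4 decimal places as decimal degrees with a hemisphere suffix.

81.7500° N, 81.7917° N

Field O=14, R=17: +14·20° lon, +17·10° lat → SW at lon 100°, lat 80°.
Square 5, 1: +5·2° lon, +1·1° lat → SW at lon 110°, lat 81°.
Subsquare r=17, s=18: +17·0.0833333° lon, +18·0.0416667° lat → SW at lon 111.417°, lat 81.75°.
Cell spans 0.0833333° lon × 0.0416667° lat.
south 81.7500° N, north 81.7917° N.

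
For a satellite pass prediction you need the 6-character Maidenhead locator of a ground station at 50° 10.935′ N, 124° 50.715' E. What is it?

PO20ke

Shift to the Maidenhead origin (180°W, 90°S): lon 304.8452, lat 140.1823.
Field: lon ⌊304.8452/20⌋ = 15 → P; lat ⌊140.1823/10⌋ = 14 → O.
Square: lon ⌊4.8452/2⌋ = 2; lat ⌊0.1823/1⌋ = 0.
Subsquare: lon ⌊0.8452/0.0833333⌋ = 10 → k; lat ⌊0.1823/0.0416667⌋ = 4 → e.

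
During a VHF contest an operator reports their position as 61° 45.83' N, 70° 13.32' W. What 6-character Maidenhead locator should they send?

FP41vs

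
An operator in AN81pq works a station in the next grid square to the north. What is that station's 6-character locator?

AN81pr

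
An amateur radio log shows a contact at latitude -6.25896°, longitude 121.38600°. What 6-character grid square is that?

PI03qr

Add 180° to longitude and 90° to latitude: 301.3860, 83.7410.
Field: lon ⌊301.3860/20⌋ = 15 → P; lat ⌊83.7410/10⌋ = 8 → I.
Square: lon ⌊1.3860/2⌋ = 0; lat ⌊3.7410/1⌋ = 3.
Subsquare: lon ⌊1.3860/0.0833333⌋ = 16 → q; lat ⌊0.7410/0.0416667⌋ = 17 → r.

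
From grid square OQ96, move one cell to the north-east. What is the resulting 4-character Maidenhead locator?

PQ07

Longitude square 9; +1 → 10, wraps to 0, carry into field.
Longitude field O = 14; +1 → 15 = P.
Latitude square 6; +1 → 7.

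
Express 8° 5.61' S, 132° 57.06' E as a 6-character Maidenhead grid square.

PI61lv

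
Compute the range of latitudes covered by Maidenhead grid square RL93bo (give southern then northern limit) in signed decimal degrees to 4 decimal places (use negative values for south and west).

23.5833, 23.6250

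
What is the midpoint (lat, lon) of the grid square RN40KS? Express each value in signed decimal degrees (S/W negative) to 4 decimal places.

Field R=17, N=13: +17·20° lon, +13·10° lat → SW at lon 160°, lat 40°.
Square 4, 0: +4·2° lon, +0·1° lat → SW at lon 168°, lat 40°.
Subsquare k=10, s=18: +10·0.0833333° lon, +18·0.0416667° lat → SW at lon 168.833°, lat 40.75°.
Cell spans 0.0833333° lon × 0.0416667° lat. Centre is SW corner plus half of each.
latitude 40.7708, longitude 168.8750.

40.7708, 168.8750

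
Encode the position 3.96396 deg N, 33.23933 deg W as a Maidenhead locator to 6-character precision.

HJ33jx

Offset from 180°W / 90°S: lon 146.7607°, lat 93.9640°.
Field: lon ⌊146.7607/20⌋ = 7 → H; lat ⌊93.9640/10⌋ = 9 → J.
Square: lon ⌊6.7607/2⌋ = 3; lat ⌊3.9640/1⌋ = 3.
Subsquare: lon ⌊0.7607/0.0833333⌋ = 9 → j; lat ⌊0.9640/0.0416667⌋ = 23 → x.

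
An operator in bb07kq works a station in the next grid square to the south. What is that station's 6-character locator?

Latitude subsquare q = 16; −1 → 15 = p.
The longitude characters are unchanged.

BB07kp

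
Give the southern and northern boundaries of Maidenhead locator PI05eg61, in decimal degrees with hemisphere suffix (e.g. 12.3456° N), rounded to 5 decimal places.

4.74583° S, 4.74167° S

Field P=15, I=8: +15·20° lon, +8·10° lat → SW at lon 120°, lat -10°.
Square 0, 5: +0·2° lon, +5·1° lat → SW at lon 120°, lat -5°.
Subsquare e=4, g=6: +4·0.0833333° lon, +6·0.0416667° lat → SW at lon 120.333°, lat -4.75°.
Extended square 6, 1: +6·0.00833333° lon, +1·0.00416667° lat → SW at lon 120.383°, lat -4.74583°.
Cell spans 0.00833333° lon × 0.00416667° lat.
south 4.74583° S, north 4.74167° S.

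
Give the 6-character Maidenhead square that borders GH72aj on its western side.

Longitude subsquare a = 0; −1 → -1, wraps to 23 = x, carry into square.
Longitude square 7; −1 → 6.
The latitude characters are unchanged.

GH62xj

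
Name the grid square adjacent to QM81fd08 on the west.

Longitude extended square 0; −1 → -1, wraps to 9, carry into subsquare.
Longitude subsquare f = 5; −1 → 4 = e.
The latitude characters are unchanged.

QM81ed98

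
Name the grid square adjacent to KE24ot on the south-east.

KE24ps

Longitude subsquare o = 14; +1 → 15 = p.
Latitude subsquare t = 19; −1 → 18 = s.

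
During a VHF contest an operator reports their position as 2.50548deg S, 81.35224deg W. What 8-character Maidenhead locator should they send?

EI97hl78

Offset from 180°W / 90°S: lon 98.64776°, lat 87.49452°.
Field: 98.64776/20 → 4 → E, 87.49452/10 → 8 → I; chars EI.
Square: 18.64776/2 → 9, 7.49452/1 → 7; chars 97.
Subsquare: 0.64776/0.0833333 → 7 → h, 0.49452/0.0416667 → 11 → l; chars hl.
Extended square: 0.06443/0.00833333 → 7, 0.03619/0.00416667 → 8; chars 78.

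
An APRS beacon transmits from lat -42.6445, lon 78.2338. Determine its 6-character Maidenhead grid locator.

ME97ci

Shift to the Maidenhead origin (180°W, 90°S): lon 258.2338, lat 47.3555.
Field (20°×10°, letters A–R): lon ⌊258.2338/20⌋ = 12 → M; lat ⌊47.3555/10⌋ = 4 → E.
Square (2°×1°, digits 0–9): lon ⌊18.2338/2⌋ = 9; lat ⌊7.3555/1⌋ = 7.
Subsquare (5′×2.5′, letters a–x): lon ⌊0.2338/0.0833333⌋ = 2 → c; lat ⌊0.3555/0.0416667⌋ = 8 → i.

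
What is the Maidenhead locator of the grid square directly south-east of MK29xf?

MK39ae

Longitude subsquare x = 23; +1 → 24, wraps to 0 = a, carry into square.
Longitude square 2; +1 → 3.
Latitude subsquare f = 5; −1 → 4 = e.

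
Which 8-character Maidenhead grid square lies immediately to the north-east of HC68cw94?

Longitude extended square 9; +1 → 10, wraps to 0, carry into subsquare.
Longitude subsquare c = 2; +1 → 3 = d.
Latitude extended square 4; +1 → 5.

HC68dw05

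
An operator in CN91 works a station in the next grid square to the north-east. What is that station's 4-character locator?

Longitude square 9; +1 → 10, wraps to 0, carry into field.
Longitude field C = 2; +1 → 3 = D.
Latitude square 1; +1 → 2.

DN02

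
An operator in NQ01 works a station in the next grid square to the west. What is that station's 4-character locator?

Longitude square 0; −1 → -1, wraps to 9, carry into field.
Longitude field N = 13; −1 → 12 = M.
The latitude characters are unchanged.

MQ91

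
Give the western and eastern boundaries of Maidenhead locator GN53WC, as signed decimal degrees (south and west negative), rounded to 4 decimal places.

-48.1667, -48.0833

Field G=6, N=13: +6·20° lon, +13·10° lat → SW at lon -60°, lat 40°.
Square 5, 3: +5·2° lon, +3·1° lat → SW at lon -50°, lat 43°.
Subsquare w=22, c=2: +22·0.0833333° lon, +2·0.0416667° lat → SW at lon -48.1667°, lat 43.0833°.
Cell spans 0.0833333° lon × 0.0416667° lat.
west -48.1667, east -48.0833.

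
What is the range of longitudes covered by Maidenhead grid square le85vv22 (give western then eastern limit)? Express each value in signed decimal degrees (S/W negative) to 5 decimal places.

57.76667, 57.77500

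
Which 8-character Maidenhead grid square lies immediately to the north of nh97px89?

Latitude extended square 9; +1 → 10, wraps to 0, carry into subsquare.
Latitude subsquare x = 23; +1 → 24, wraps to 0 = a, carry into square.
Latitude square 7; +1 → 8.
The longitude characters are unchanged.

NH98pa80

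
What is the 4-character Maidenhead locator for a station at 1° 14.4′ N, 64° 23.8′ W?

FJ71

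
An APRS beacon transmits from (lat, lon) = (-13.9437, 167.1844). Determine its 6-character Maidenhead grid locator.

RH36ob

Shift to the Maidenhead origin (180°W, 90°S): lon 347.1844, lat 76.0563.
Field: lon ⌊347.1844/20⌋ = 17 → R; lat ⌊76.0563/10⌋ = 7 → H.
Square: lon ⌊7.1844/2⌋ = 3; lat ⌊6.0563/1⌋ = 6.
Subsquare: lon ⌊1.1844/0.0833333⌋ = 14 → o; lat ⌊0.0563/0.0416667⌋ = 1 → b.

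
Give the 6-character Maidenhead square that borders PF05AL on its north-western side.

Longitude subsquare a = 0; −1 → -1, wraps to 23 = x, carry into square.
Longitude square 0; −1 → -1, wraps to 9, carry into field.
Longitude field P = 15; −1 → 14 = O.
Latitude subsquare l = 11; +1 → 12 = m.

OF95xm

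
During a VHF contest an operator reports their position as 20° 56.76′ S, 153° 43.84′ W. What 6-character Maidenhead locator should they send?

Offset from 180°W / 90°S: lon 26.2693°, lat 69.0540°.
Field (20°×10°, letters A–R): 26.2693/20 → 1 → B, 69.0540/10 → 6 → G; chars BG.
Square (2°×1°, digits 0–9): 6.2693/2 → 3, 9.0540/1 → 9; chars 39.
Subsquare (5′×2.5′, letters a–x): 0.2693/0.0833333 → 3 → d, 0.0540/0.0416667 → 1 → b; chars db.

BG39db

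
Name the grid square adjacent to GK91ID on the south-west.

GK91hc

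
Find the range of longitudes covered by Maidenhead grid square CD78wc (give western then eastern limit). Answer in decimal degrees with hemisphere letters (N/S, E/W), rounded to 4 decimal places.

Field C=2, D=3: +2·20° lon, +3·10° lat → SW at lon -140°, lat -60°.
Square 7, 8: +7·2° lon, +8·1° lat → SW at lon -126°, lat -52°.
Subsquare w=22, c=2: +22·0.0833333° lon, +2·0.0416667° lat → SW at lon -124.167°, lat -51.9167°.
Cell spans 0.0833333° lon × 0.0416667° lat.
west 124.1667° W, east 124.0833° W.

124.1667° W, 124.0833° W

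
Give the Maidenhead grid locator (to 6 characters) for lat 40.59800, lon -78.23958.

Add 180° to longitude and 90° to latitude: 101.7604, 130.5980.
Field: lon ⌊101.7604/20⌋ = 5 → F; lat ⌊130.5980/10⌋ = 13 → N.
Square: lon ⌊1.7604/2⌋ = 0; lat ⌊0.5980/1⌋ = 0.
Subsquare: lon ⌊1.7604/0.0833333⌋ = 21 → v; lat ⌊0.5980/0.0416667⌋ = 14 → o.

FN00vo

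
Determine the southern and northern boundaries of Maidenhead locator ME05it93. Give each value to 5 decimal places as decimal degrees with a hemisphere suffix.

44.19583° S, 44.19167° S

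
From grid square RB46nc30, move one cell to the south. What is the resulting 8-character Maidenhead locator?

RB46nb39

Latitude extended square 0; −1 → -1, wraps to 9, carry into subsquare.
Latitude subsquare c = 2; −1 → 1 = b.
The longitude characters are unchanged.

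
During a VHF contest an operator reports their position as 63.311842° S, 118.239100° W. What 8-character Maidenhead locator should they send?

DC06vq15

Offset from 180°W / 90°S: lon 61.76090°, lat 26.68816°.
Field: lon ⌊61.76090/20⌋ = 3 → D; lat ⌊26.68816/10⌋ = 2 → C.
Square: lon ⌊1.76090/2⌋ = 0; lat ⌊6.68816/1⌋ = 6.
Subsquare: lon ⌊1.76090/0.0833333⌋ = 21 → v; lat ⌊0.68816/0.0416667⌋ = 16 → q.
Extended square: lon ⌊0.01090/0.00833333⌋ = 1; lat ⌊0.02149/0.00416667⌋ = 5.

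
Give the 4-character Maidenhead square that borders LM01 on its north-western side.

KM92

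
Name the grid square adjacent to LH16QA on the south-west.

LH15px

Longitude subsquare q = 16; −1 → 15 = p.
Latitude subsquare a = 0; −1 → -1, wraps to 23 = x, carry into square.
Latitude square 6; −1 → 5.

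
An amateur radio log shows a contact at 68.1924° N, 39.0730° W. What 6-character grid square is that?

HP08le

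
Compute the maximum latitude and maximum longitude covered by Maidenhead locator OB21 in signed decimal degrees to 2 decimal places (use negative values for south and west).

Field O=14, B=1: +14·20° lon, +1·10° lat → SW at lon 100°, lat -80°.
Square 2, 1: +2·2° lon, +1·1° lat → SW at lon 104°, lat -79°.
Cell spans 2° lon × 1° lat. NE corner is SW corner plus one full cell.
latitude -78.00, longitude 106.00.

-78.00, 106.00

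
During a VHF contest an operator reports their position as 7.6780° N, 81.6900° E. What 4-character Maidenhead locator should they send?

Add 180° to longitude and 90° to latitude: 261.69, 97.68.
Field (20°×10°, letters A–R): 261.69/20 → 13 → N, 97.68/10 → 9 → J; chars NJ.
Square (2°×1°, digits 0–9): 1.69/2 → 0, 7.68/1 → 7; chars 07.

NJ07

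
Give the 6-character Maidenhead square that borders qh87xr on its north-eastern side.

QH97as

Longitude subsquare x = 23; +1 → 24, wraps to 0 = a, carry into square.
Longitude square 8; +1 → 9.
Latitude subsquare r = 17; +1 → 18 = s.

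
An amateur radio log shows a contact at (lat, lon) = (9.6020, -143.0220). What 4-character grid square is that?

BJ89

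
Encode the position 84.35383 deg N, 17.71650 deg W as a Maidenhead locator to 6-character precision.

IR14di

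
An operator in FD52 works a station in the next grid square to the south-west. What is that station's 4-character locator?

FD41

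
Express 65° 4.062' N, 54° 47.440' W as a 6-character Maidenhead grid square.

GP25ob

Offset from 180°W / 90°S: lon 125.2093°, lat 155.0677°.
Field: lon ⌊125.2093/20⌋ = 6 → G; lat ⌊155.0677/10⌋ = 15 → P.
Square: lon ⌊5.2093/2⌋ = 2; lat ⌊5.0677/1⌋ = 5.
Subsquare: lon ⌊1.2093/0.0833333⌋ = 14 → o; lat ⌊0.0677/0.0416667⌋ = 1 → b.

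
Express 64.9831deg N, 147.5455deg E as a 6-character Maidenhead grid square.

Shift to the Maidenhead origin (180°W, 90°S): lon 327.5455, lat 154.9831.
Field (20°×10°, letters A–R): lon ⌊327.5455/20⌋ = 16 → Q; lat ⌊154.9831/10⌋ = 15 → P.
Square (2°×1°, digits 0–9): lon ⌊7.5455/2⌋ = 3; lat ⌊4.9831/1⌋ = 4.
Subsquare (5′×2.5′, letters a–x): lon ⌊1.5455/0.0833333⌋ = 18 → s; lat ⌊0.9831/0.0416667⌋ = 23 → x.

QP34sx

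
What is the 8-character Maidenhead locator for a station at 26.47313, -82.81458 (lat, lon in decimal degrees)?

Shift to the Maidenhead origin (180°W, 90°S): lon 97.18542, lat 116.47313.
Field: 97.18542/20 → 4 → E, 116.47313/10 → 11 → L; chars EL.
Square: 17.18542/2 → 8, 6.47313/1 → 6; chars 86.
Subsquare: 1.18542/0.0833333 → 14 → o, 0.47313/0.0416667 → 11 → l; chars ol.
Extended square: 0.01875/0.00833333 → 2, 0.01480/0.00416667 → 3; chars 23.

EL86ol23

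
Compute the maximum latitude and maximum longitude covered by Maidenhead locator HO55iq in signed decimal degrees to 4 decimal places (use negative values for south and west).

55.7083, -29.2500

Field H=7, O=14: +7·20° lon, +14·10° lat → SW at lon -40°, lat 50°.
Square 5, 5: +5·2° lon, +5·1° lat → SW at lon -30°, lat 55°.
Subsquare i=8, q=16: +8·0.0833333° lon, +16·0.0416667° lat → SW at lon -29.3333°, lat 55.6667°.
Cell spans 0.0833333° lon × 0.0416667° lat. NE corner is SW corner plus one full cell.
latitude 55.7083, longitude -29.2500.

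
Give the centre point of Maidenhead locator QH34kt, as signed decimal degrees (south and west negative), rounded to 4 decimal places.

-15.1875, 146.8750

Field Q=16, H=7: +16·20° lon, +7·10° lat → SW at lon 140°, lat -20°.
Square 3, 4: +3·2° lon, +4·1° lat → SW at lon 146°, lat -16°.
Subsquare k=10, t=19: +10·0.0833333° lon, +19·0.0416667° lat → SW at lon 146.833°, lat -15.2083°.
Cell spans 0.0833333° lon × 0.0416667° lat. Centre is SW corner plus half of each.
latitude -15.1875, longitude 146.8750.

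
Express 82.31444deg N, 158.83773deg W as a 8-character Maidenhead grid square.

Offset from 180°W / 90°S: lon 21.16227°, lat 172.31444°.
Field: lon ⌊21.16227/20⌋ = 1 → B; lat ⌊172.31444/10⌋ = 17 → R.
Square: lon ⌊1.16227/2⌋ = 0; lat ⌊2.31444/1⌋ = 2.
Subsquare: lon ⌊1.16227/0.0833333⌋ = 13 → n; lat ⌊0.31444/0.0416667⌋ = 7 → h.
Extended square: lon ⌊0.07894/0.00833333⌋ = 9; lat ⌊0.02277/0.00416667⌋ = 5.

BR02nh95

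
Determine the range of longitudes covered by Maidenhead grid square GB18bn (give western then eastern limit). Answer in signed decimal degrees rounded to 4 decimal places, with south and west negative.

-57.9167, -57.8333

Field G=6, B=1: +6·20° lon, +1·10° lat → SW at lon -60°, lat -80°.
Square 1, 8: +1·2° lon, +8·1° lat → SW at lon -58°, lat -72°.
Subsquare b=1, n=13: +1·0.0833333° lon, +13·0.0416667° lat → SW at lon -57.9167°, lat -71.4583°.
Cell spans 0.0833333° lon × 0.0416667° lat.
west -57.9167, east -57.8333.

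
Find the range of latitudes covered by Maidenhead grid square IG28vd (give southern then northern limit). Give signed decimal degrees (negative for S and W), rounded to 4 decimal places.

-21.8750, -21.8333

Field I=8, G=6: +8·20° lon, +6·10° lat → SW at lon -20°, lat -30°.
Square 2, 8: +2·2° lon, +8·1° lat → SW at lon -16°, lat -22°.
Subsquare v=21, d=3: +21·0.0833333° lon, +3·0.0416667° lat → SW at lon -14.25°, lat -21.875°.
Cell spans 0.0833333° lon × 0.0416667° lat.
south -21.8750, north -21.8333.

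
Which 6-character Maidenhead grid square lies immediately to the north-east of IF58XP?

IF68aq

Longitude subsquare x = 23; +1 → 24, wraps to 0 = a, carry into square.
Longitude square 5; +1 → 6.
Latitude subsquare p = 15; +1 → 16 = q.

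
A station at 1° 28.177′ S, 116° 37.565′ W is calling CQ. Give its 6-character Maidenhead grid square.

DI18qm

Add 180° to longitude and 90° to latitude: 63.3739, 88.5304.
Field (20°×10°, letters A–R): lon ⌊63.3739/20⌋ = 3 → D; lat ⌊88.5304/10⌋ = 8 → I.
Square (2°×1°, digits 0–9): lon ⌊3.3739/2⌋ = 1; lat ⌊8.5304/1⌋ = 8.
Subsquare (5′×2.5′, letters a–x): lon ⌊1.3739/0.0833333⌋ = 16 → q; lat ⌊0.5304/0.0416667⌋ = 12 → m.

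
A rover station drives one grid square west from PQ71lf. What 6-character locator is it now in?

PQ71kf

Longitude subsquare l = 11; −1 → 10 = k.
The latitude characters are unchanged.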